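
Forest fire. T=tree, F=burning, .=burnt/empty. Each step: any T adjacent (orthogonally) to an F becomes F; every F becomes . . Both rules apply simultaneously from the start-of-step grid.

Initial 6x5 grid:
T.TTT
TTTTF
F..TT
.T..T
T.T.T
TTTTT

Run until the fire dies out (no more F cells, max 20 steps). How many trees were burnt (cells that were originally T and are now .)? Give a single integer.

Answer: 19

Derivation:
Step 1: +4 fires, +2 burnt (F count now 4)
Step 2: +6 fires, +4 burnt (F count now 6)
Step 3: +2 fires, +6 burnt (F count now 2)
Step 4: +1 fires, +2 burnt (F count now 1)
Step 5: +1 fires, +1 burnt (F count now 1)
Step 6: +1 fires, +1 burnt (F count now 1)
Step 7: +2 fires, +1 burnt (F count now 2)
Step 8: +1 fires, +2 burnt (F count now 1)
Step 9: +1 fires, +1 burnt (F count now 1)
Step 10: +0 fires, +1 burnt (F count now 0)
Fire out after step 10
Initially T: 20, now '.': 29
Total burnt (originally-T cells now '.'): 19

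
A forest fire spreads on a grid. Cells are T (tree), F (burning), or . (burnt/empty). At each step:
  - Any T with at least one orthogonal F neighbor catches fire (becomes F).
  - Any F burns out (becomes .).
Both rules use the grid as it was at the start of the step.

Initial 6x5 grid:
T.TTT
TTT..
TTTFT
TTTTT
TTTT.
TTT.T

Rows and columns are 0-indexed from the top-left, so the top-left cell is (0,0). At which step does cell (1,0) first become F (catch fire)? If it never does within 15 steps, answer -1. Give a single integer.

Step 1: cell (1,0)='T' (+3 fires, +1 burnt)
Step 2: cell (1,0)='T' (+5 fires, +3 burnt)
Step 3: cell (1,0)='T' (+5 fires, +5 burnt)
Step 4: cell (1,0)='F' (+5 fires, +5 burnt)
  -> target ignites at step 4
Step 5: cell (1,0)='.' (+4 fires, +5 burnt)
Step 6: cell (1,0)='.' (+1 fires, +4 burnt)
Step 7: cell (1,0)='.' (+0 fires, +1 burnt)
  fire out at step 7

4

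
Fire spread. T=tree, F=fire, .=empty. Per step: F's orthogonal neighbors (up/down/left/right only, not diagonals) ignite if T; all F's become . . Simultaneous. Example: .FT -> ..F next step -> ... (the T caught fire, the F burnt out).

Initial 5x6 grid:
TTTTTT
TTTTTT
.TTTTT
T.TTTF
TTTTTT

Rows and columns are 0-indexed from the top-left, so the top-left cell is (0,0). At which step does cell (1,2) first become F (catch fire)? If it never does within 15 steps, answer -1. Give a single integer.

Step 1: cell (1,2)='T' (+3 fires, +1 burnt)
Step 2: cell (1,2)='T' (+4 fires, +3 burnt)
Step 3: cell (1,2)='T' (+5 fires, +4 burnt)
Step 4: cell (1,2)='T' (+4 fires, +5 burnt)
Step 5: cell (1,2)='F' (+4 fires, +4 burnt)
  -> target ignites at step 5
Step 6: cell (1,2)='.' (+3 fires, +4 burnt)
Step 7: cell (1,2)='.' (+3 fires, +3 burnt)
Step 8: cell (1,2)='.' (+1 fires, +3 burnt)
Step 9: cell (1,2)='.' (+0 fires, +1 burnt)
  fire out at step 9

5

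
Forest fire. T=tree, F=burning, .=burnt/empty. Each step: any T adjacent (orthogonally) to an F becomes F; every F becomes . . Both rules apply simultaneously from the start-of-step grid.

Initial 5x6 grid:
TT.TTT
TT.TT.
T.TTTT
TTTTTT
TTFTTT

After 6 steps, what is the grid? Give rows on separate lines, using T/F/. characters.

Step 1: 3 trees catch fire, 1 burn out
  TT.TTT
  TT.TT.
  T.TTTT
  TTFTTT
  TF.FTT
Step 2: 5 trees catch fire, 3 burn out
  TT.TTT
  TT.TT.
  T.FTTT
  TF.FTT
  F...FT
Step 3: 4 trees catch fire, 5 burn out
  TT.TTT
  TT.TT.
  T..FTT
  F...FT
  .....F
Step 4: 4 trees catch fire, 4 burn out
  TT.TTT
  TT.FT.
  F...FT
  .....F
  ......
Step 5: 4 trees catch fire, 4 burn out
  TT.FTT
  FT..F.
  .....F
  ......
  ......
Step 6: 3 trees catch fire, 4 burn out
  FT..FT
  .F....
  ......
  ......
  ......

FT..FT
.F....
......
......
......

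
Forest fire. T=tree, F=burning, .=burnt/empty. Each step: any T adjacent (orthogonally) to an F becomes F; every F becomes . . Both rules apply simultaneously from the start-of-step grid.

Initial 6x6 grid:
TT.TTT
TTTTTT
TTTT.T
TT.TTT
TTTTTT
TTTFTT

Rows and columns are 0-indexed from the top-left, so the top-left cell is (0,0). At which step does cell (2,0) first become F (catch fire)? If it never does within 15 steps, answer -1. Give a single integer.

Step 1: cell (2,0)='T' (+3 fires, +1 burnt)
Step 2: cell (2,0)='T' (+5 fires, +3 burnt)
Step 3: cell (2,0)='T' (+5 fires, +5 burnt)
Step 4: cell (2,0)='T' (+5 fires, +5 burnt)
Step 5: cell (2,0)='T' (+6 fires, +5 burnt)
Step 6: cell (2,0)='F' (+4 fires, +6 burnt)
  -> target ignites at step 6
Step 7: cell (2,0)='.' (+3 fires, +4 burnt)
Step 8: cell (2,0)='.' (+1 fires, +3 burnt)
Step 9: cell (2,0)='.' (+0 fires, +1 burnt)
  fire out at step 9

6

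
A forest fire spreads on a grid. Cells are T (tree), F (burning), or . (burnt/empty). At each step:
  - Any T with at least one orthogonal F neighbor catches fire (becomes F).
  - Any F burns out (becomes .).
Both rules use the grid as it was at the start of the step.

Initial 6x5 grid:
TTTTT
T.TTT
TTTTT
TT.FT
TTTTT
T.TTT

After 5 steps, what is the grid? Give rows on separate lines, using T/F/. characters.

Step 1: 3 trees catch fire, 1 burn out
  TTTTT
  T.TTT
  TTTFT
  TT..F
  TTTFT
  T.TTT
Step 2: 6 trees catch fire, 3 burn out
  TTTTT
  T.TFT
  TTF.F
  TT...
  TTF.F
  T.TFT
Step 3: 7 trees catch fire, 6 burn out
  TTTFT
  T.F.F
  TF...
  TT...
  TF...
  T.F.F
Step 4: 5 trees catch fire, 7 burn out
  TTF.F
  T....
  F....
  TF...
  F....
  T....
Step 5: 4 trees catch fire, 5 burn out
  TF...
  F....
  .....
  F....
  .....
  F....

TF...
F....
.....
F....
.....
F....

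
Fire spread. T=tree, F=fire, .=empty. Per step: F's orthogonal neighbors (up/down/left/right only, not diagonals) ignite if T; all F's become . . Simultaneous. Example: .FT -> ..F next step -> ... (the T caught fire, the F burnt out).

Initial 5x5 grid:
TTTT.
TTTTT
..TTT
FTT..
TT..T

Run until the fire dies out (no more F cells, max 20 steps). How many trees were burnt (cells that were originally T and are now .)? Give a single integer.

Answer: 16

Derivation:
Step 1: +2 fires, +1 burnt (F count now 2)
Step 2: +2 fires, +2 burnt (F count now 2)
Step 3: +1 fires, +2 burnt (F count now 1)
Step 4: +2 fires, +1 burnt (F count now 2)
Step 5: +4 fires, +2 burnt (F count now 4)
Step 6: +4 fires, +4 burnt (F count now 4)
Step 7: +1 fires, +4 burnt (F count now 1)
Step 8: +0 fires, +1 burnt (F count now 0)
Fire out after step 8
Initially T: 17, now '.': 24
Total burnt (originally-T cells now '.'): 16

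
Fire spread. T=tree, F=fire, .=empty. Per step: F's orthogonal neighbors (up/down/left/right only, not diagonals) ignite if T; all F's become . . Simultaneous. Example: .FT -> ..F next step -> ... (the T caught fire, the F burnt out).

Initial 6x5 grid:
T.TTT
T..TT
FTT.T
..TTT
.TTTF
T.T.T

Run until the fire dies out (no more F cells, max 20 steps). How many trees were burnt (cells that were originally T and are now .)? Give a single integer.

Answer: 18

Derivation:
Step 1: +5 fires, +2 burnt (F count now 5)
Step 2: +5 fires, +5 burnt (F count now 5)
Step 3: +4 fires, +5 burnt (F count now 4)
Step 4: +2 fires, +4 burnt (F count now 2)
Step 5: +1 fires, +2 burnt (F count now 1)
Step 6: +1 fires, +1 burnt (F count now 1)
Step 7: +0 fires, +1 burnt (F count now 0)
Fire out after step 7
Initially T: 19, now '.': 29
Total burnt (originally-T cells now '.'): 18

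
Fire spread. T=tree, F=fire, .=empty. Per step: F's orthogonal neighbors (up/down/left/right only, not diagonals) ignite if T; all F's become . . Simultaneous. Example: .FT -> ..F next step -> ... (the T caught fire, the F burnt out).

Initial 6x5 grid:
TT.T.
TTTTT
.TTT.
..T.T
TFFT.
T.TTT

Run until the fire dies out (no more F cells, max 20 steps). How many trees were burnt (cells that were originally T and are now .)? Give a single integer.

Answer: 18

Derivation:
Step 1: +4 fires, +2 burnt (F count now 4)
Step 2: +3 fires, +4 burnt (F count now 3)
Step 3: +4 fires, +3 burnt (F count now 4)
Step 4: +2 fires, +4 burnt (F count now 2)
Step 5: +4 fires, +2 burnt (F count now 4)
Step 6: +1 fires, +4 burnt (F count now 1)
Step 7: +0 fires, +1 burnt (F count now 0)
Fire out after step 7
Initially T: 19, now '.': 29
Total burnt (originally-T cells now '.'): 18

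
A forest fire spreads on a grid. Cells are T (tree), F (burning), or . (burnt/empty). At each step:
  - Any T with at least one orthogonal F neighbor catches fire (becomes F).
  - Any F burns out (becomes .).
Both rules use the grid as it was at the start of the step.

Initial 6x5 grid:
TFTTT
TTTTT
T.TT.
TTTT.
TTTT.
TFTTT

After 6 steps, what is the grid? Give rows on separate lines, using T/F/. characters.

Step 1: 6 trees catch fire, 2 burn out
  F.FTT
  TFTTT
  T.TT.
  TTTT.
  TFTT.
  F.FTT
Step 2: 7 trees catch fire, 6 burn out
  ...FT
  F.FTT
  T.TT.
  TFTT.
  F.FT.
  ...FT
Step 3: 8 trees catch fire, 7 burn out
  ....F
  ...FT
  F.FT.
  F.FT.
  ...F.
  ....F
Step 4: 3 trees catch fire, 8 burn out
  .....
  ....F
  ...F.
  ...F.
  .....
  .....
Step 5: 0 trees catch fire, 3 burn out
  .....
  .....
  .....
  .....
  .....
  .....
Step 6: 0 trees catch fire, 0 burn out
  .....
  .....
  .....
  .....
  .....
  .....

.....
.....
.....
.....
.....
.....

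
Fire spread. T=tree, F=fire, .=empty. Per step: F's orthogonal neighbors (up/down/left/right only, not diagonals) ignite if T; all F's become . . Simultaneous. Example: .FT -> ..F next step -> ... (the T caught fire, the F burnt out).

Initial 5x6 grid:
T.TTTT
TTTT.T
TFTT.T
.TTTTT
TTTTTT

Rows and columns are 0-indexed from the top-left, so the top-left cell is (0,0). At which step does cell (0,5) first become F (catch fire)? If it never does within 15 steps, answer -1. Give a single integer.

Step 1: cell (0,5)='T' (+4 fires, +1 burnt)
Step 2: cell (0,5)='T' (+5 fires, +4 burnt)
Step 3: cell (0,5)='T' (+6 fires, +5 burnt)
Step 4: cell (0,5)='T' (+3 fires, +6 burnt)
Step 5: cell (0,5)='T' (+3 fires, +3 burnt)
Step 6: cell (0,5)='F' (+3 fires, +3 burnt)
  -> target ignites at step 6
Step 7: cell (0,5)='.' (+1 fires, +3 burnt)
Step 8: cell (0,5)='.' (+0 fires, +1 burnt)
  fire out at step 8

6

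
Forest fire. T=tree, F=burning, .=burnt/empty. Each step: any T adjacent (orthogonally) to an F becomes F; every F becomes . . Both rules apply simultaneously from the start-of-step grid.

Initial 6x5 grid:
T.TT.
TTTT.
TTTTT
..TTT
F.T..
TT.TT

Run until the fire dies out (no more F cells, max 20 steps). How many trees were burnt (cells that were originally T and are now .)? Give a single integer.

Answer: 2

Derivation:
Step 1: +1 fires, +1 burnt (F count now 1)
Step 2: +1 fires, +1 burnt (F count now 1)
Step 3: +0 fires, +1 burnt (F count now 0)
Fire out after step 3
Initially T: 20, now '.': 12
Total burnt (originally-T cells now '.'): 2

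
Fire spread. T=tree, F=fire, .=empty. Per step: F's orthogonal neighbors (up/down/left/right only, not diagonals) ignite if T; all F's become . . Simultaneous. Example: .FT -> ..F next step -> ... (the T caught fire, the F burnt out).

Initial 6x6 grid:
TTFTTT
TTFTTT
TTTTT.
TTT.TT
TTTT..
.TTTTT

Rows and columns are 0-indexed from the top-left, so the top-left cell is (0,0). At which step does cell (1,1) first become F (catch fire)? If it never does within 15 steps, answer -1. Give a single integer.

Step 1: cell (1,1)='F' (+5 fires, +2 burnt)
  -> target ignites at step 1
Step 2: cell (1,1)='.' (+7 fires, +5 burnt)
Step 3: cell (1,1)='.' (+6 fires, +7 burnt)
Step 4: cell (1,1)='.' (+5 fires, +6 burnt)
Step 5: cell (1,1)='.' (+4 fires, +5 burnt)
Step 6: cell (1,1)='.' (+1 fires, +4 burnt)
Step 7: cell (1,1)='.' (+1 fires, +1 burnt)
Step 8: cell (1,1)='.' (+0 fires, +1 burnt)
  fire out at step 8

1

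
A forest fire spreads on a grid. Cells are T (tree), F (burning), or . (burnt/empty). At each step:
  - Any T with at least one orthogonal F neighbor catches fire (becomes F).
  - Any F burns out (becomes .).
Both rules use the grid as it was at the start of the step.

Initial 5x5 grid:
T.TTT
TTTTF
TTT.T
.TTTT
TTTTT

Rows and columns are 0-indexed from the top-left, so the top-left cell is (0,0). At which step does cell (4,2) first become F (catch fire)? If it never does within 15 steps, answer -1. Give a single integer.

Step 1: cell (4,2)='T' (+3 fires, +1 burnt)
Step 2: cell (4,2)='T' (+3 fires, +3 burnt)
Step 3: cell (4,2)='T' (+5 fires, +3 burnt)
Step 4: cell (4,2)='T' (+4 fires, +5 burnt)
Step 5: cell (4,2)='F' (+4 fires, +4 burnt)
  -> target ignites at step 5
Step 6: cell (4,2)='.' (+1 fires, +4 burnt)
Step 7: cell (4,2)='.' (+1 fires, +1 burnt)
Step 8: cell (4,2)='.' (+0 fires, +1 burnt)
  fire out at step 8

5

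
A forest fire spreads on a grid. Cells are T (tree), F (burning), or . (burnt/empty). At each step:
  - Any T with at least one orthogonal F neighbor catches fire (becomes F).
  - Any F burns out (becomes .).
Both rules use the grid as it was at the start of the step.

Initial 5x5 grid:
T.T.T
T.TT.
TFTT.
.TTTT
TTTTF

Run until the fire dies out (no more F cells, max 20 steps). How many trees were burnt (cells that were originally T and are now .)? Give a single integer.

Step 1: +5 fires, +2 burnt (F count now 5)
Step 2: +7 fires, +5 burnt (F count now 7)
Step 3: +4 fires, +7 burnt (F count now 4)
Step 4: +0 fires, +4 burnt (F count now 0)
Fire out after step 4
Initially T: 17, now '.': 24
Total burnt (originally-T cells now '.'): 16

Answer: 16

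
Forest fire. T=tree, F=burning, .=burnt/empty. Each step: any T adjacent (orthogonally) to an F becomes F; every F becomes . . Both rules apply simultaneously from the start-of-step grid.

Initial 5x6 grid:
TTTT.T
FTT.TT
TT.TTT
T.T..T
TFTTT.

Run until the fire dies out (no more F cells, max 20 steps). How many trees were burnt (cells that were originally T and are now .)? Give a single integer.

Step 1: +5 fires, +2 burnt (F count now 5)
Step 2: +6 fires, +5 burnt (F count now 6)
Step 3: +2 fires, +6 burnt (F count now 2)
Step 4: +1 fires, +2 burnt (F count now 1)
Step 5: +0 fires, +1 burnt (F count now 0)
Fire out after step 5
Initially T: 21, now '.': 23
Total burnt (originally-T cells now '.'): 14

Answer: 14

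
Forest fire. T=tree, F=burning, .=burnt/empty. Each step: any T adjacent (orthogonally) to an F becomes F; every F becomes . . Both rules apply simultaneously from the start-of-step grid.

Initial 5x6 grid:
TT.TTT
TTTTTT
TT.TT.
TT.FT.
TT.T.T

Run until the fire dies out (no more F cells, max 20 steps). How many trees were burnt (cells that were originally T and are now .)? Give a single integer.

Step 1: +3 fires, +1 burnt (F count now 3)
Step 2: +2 fires, +3 burnt (F count now 2)
Step 3: +3 fires, +2 burnt (F count now 3)
Step 4: +3 fires, +3 burnt (F count now 3)
Step 5: +4 fires, +3 burnt (F count now 4)
Step 6: +3 fires, +4 burnt (F count now 3)
Step 7: +2 fires, +3 burnt (F count now 2)
Step 8: +1 fires, +2 burnt (F count now 1)
Step 9: +0 fires, +1 burnt (F count now 0)
Fire out after step 9
Initially T: 22, now '.': 29
Total burnt (originally-T cells now '.'): 21

Answer: 21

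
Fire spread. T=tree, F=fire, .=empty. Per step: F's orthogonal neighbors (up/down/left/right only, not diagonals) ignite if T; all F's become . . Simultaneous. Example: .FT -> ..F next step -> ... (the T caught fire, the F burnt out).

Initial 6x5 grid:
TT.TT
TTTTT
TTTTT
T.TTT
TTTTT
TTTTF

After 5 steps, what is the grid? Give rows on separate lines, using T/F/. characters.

Step 1: 2 trees catch fire, 1 burn out
  TT.TT
  TTTTT
  TTTTT
  T.TTT
  TTTTF
  TTTF.
Step 2: 3 trees catch fire, 2 burn out
  TT.TT
  TTTTT
  TTTTT
  T.TTF
  TTTF.
  TTF..
Step 3: 4 trees catch fire, 3 burn out
  TT.TT
  TTTTT
  TTTTF
  T.TF.
  TTF..
  TF...
Step 4: 5 trees catch fire, 4 burn out
  TT.TT
  TTTTF
  TTTF.
  T.F..
  TF...
  F....
Step 5: 4 trees catch fire, 5 burn out
  TT.TF
  TTTF.
  TTF..
  T....
  F....
  .....

TT.TF
TTTF.
TTF..
T....
F....
.....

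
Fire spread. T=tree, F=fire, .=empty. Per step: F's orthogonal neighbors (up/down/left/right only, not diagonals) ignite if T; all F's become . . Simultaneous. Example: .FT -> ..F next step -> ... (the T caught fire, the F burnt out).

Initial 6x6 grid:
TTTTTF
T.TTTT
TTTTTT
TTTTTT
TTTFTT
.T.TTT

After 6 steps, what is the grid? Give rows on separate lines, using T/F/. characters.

Step 1: 6 trees catch fire, 2 burn out
  TTTTF.
  T.TTTF
  TTTTTT
  TTTFTT
  TTF.FT
  .T.FTT
Step 2: 9 trees catch fire, 6 burn out
  TTTF..
  T.TTF.
  TTTFTF
  TTF.FT
  TF...F
  .T..FT
Step 3: 9 trees catch fire, 9 burn out
  TTF...
  T.TF..
  TTF.F.
  TF...F
  F.....
  .F...F
Step 4: 4 trees catch fire, 9 burn out
  TF....
  T.F...
  TF....
  F.....
  ......
  ......
Step 5: 2 trees catch fire, 4 burn out
  F.....
  T.....
  F.....
  ......
  ......
  ......
Step 6: 1 trees catch fire, 2 burn out
  ......
  F.....
  ......
  ......
  ......
  ......

......
F.....
......
......
......
......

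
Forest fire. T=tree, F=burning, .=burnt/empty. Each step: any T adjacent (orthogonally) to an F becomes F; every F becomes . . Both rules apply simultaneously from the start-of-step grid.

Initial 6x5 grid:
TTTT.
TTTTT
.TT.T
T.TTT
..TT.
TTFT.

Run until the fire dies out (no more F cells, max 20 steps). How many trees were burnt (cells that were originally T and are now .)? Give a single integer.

Answer: 20

Derivation:
Step 1: +3 fires, +1 burnt (F count now 3)
Step 2: +3 fires, +3 burnt (F count now 3)
Step 3: +2 fires, +3 burnt (F count now 2)
Step 4: +3 fires, +2 burnt (F count now 3)
Step 5: +4 fires, +3 burnt (F count now 4)
Step 6: +4 fires, +4 burnt (F count now 4)
Step 7: +1 fires, +4 burnt (F count now 1)
Step 8: +0 fires, +1 burnt (F count now 0)
Fire out after step 8
Initially T: 21, now '.': 29
Total burnt (originally-T cells now '.'): 20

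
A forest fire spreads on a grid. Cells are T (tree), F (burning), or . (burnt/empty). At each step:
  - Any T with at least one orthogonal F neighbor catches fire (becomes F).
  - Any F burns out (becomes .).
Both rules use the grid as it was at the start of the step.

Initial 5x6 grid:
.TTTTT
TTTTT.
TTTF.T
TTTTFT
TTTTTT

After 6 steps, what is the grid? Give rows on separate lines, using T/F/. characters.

Step 1: 5 trees catch fire, 2 burn out
  .TTTTT
  TTTFT.
  TTF..T
  TTTF.F
  TTTTFT
Step 2: 8 trees catch fire, 5 burn out
  .TTFTT
  TTF.F.
  TF...F
  TTF...
  TTTF.F
Step 3: 6 trees catch fire, 8 burn out
  .TF.FT
  TF....
  F.....
  TF....
  TTF...
Step 4: 5 trees catch fire, 6 burn out
  .F...F
  F.....
  ......
  F.....
  TF....
Step 5: 1 trees catch fire, 5 burn out
  ......
  ......
  ......
  ......
  F.....
Step 6: 0 trees catch fire, 1 burn out
  ......
  ......
  ......
  ......
  ......

......
......
......
......
......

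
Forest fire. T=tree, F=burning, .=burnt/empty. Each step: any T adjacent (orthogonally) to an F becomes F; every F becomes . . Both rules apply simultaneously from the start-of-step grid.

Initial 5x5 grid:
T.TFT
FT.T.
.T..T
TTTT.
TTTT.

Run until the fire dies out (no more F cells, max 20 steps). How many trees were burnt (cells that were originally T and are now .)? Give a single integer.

Step 1: +5 fires, +2 burnt (F count now 5)
Step 2: +1 fires, +5 burnt (F count now 1)
Step 3: +1 fires, +1 burnt (F count now 1)
Step 4: +3 fires, +1 burnt (F count now 3)
Step 5: +3 fires, +3 burnt (F count now 3)
Step 6: +1 fires, +3 burnt (F count now 1)
Step 7: +0 fires, +1 burnt (F count now 0)
Fire out after step 7
Initially T: 15, now '.': 24
Total burnt (originally-T cells now '.'): 14

Answer: 14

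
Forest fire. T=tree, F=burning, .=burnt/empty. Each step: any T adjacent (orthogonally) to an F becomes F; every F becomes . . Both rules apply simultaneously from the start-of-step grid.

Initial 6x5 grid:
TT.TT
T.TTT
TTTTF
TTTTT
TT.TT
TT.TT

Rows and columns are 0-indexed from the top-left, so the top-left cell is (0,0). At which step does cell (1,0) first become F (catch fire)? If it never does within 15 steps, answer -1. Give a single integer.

Step 1: cell (1,0)='T' (+3 fires, +1 burnt)
Step 2: cell (1,0)='T' (+5 fires, +3 burnt)
Step 3: cell (1,0)='T' (+6 fires, +5 burnt)
Step 4: cell (1,0)='T' (+3 fires, +6 burnt)
Step 5: cell (1,0)='F' (+3 fires, +3 burnt)
  -> target ignites at step 5
Step 6: cell (1,0)='.' (+3 fires, +3 burnt)
Step 7: cell (1,0)='.' (+2 fires, +3 burnt)
Step 8: cell (1,0)='.' (+0 fires, +2 burnt)
  fire out at step 8

5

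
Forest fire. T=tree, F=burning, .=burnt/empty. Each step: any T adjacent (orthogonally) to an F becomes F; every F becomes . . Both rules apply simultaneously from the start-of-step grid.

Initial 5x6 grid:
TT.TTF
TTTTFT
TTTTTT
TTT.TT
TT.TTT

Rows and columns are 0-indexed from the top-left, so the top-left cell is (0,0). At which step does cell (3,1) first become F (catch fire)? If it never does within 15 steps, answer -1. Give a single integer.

Step 1: cell (3,1)='T' (+4 fires, +2 burnt)
Step 2: cell (3,1)='T' (+5 fires, +4 burnt)
Step 3: cell (3,1)='T' (+4 fires, +5 burnt)
Step 4: cell (3,1)='T' (+6 fires, +4 burnt)
Step 5: cell (3,1)='F' (+3 fires, +6 burnt)
  -> target ignites at step 5
Step 6: cell (3,1)='.' (+2 fires, +3 burnt)
Step 7: cell (3,1)='.' (+1 fires, +2 burnt)
Step 8: cell (3,1)='.' (+0 fires, +1 burnt)
  fire out at step 8

5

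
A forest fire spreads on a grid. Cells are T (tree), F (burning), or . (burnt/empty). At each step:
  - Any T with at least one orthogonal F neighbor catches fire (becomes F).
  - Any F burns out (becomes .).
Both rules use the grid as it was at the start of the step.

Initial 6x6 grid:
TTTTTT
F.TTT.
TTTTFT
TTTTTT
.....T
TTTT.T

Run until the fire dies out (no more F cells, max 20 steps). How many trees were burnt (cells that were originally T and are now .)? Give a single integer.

Answer: 22

Derivation:
Step 1: +6 fires, +2 burnt (F count now 6)
Step 2: +8 fires, +6 burnt (F count now 8)
Step 3: +7 fires, +8 burnt (F count now 7)
Step 4: +1 fires, +7 burnt (F count now 1)
Step 5: +0 fires, +1 burnt (F count now 0)
Fire out after step 5
Initially T: 26, now '.': 32
Total burnt (originally-T cells now '.'): 22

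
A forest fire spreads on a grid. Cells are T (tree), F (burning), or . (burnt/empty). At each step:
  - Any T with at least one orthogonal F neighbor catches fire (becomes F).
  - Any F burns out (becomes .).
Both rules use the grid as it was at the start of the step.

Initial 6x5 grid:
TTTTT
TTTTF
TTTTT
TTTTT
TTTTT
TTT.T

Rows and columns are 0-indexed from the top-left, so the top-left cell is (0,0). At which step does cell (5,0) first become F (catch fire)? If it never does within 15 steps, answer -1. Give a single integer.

Step 1: cell (5,0)='T' (+3 fires, +1 burnt)
Step 2: cell (5,0)='T' (+4 fires, +3 burnt)
Step 3: cell (5,0)='T' (+5 fires, +4 burnt)
Step 4: cell (5,0)='T' (+6 fires, +5 burnt)
Step 5: cell (5,0)='T' (+4 fires, +6 burnt)
Step 6: cell (5,0)='T' (+3 fires, +4 burnt)
Step 7: cell (5,0)='T' (+2 fires, +3 burnt)
Step 8: cell (5,0)='F' (+1 fires, +2 burnt)
  -> target ignites at step 8
Step 9: cell (5,0)='.' (+0 fires, +1 burnt)
  fire out at step 9

8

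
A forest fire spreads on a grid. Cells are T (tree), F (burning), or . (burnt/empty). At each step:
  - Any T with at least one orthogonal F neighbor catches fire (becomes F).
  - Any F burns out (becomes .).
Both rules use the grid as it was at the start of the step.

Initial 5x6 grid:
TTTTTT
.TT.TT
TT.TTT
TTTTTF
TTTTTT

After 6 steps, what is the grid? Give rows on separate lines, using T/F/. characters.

Step 1: 3 trees catch fire, 1 burn out
  TTTTTT
  .TT.TT
  TT.TTF
  TTTTF.
  TTTTTF
Step 2: 4 trees catch fire, 3 burn out
  TTTTTT
  .TT.TF
  TT.TF.
  TTTF..
  TTTTF.
Step 3: 5 trees catch fire, 4 burn out
  TTTTTF
  .TT.F.
  TT.F..
  TTF...
  TTTF..
Step 4: 3 trees catch fire, 5 burn out
  TTTTF.
  .TT...
  TT....
  TF....
  TTF...
Step 5: 4 trees catch fire, 3 burn out
  TTTF..
  .TT...
  TF....
  F.....
  TF....
Step 6: 4 trees catch fire, 4 burn out
  TTF...
  .FT...
  F.....
  ......
  F.....

TTF...
.FT...
F.....
......
F.....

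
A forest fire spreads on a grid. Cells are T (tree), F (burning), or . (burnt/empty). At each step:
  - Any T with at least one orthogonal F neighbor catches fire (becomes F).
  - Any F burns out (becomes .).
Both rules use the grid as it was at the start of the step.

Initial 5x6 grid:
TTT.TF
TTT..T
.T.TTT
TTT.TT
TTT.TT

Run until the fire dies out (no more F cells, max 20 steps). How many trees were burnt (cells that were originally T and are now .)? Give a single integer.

Step 1: +2 fires, +1 burnt (F count now 2)
Step 2: +1 fires, +2 burnt (F count now 1)
Step 3: +2 fires, +1 burnt (F count now 2)
Step 4: +3 fires, +2 burnt (F count now 3)
Step 5: +1 fires, +3 burnt (F count now 1)
Step 6: +0 fires, +1 burnt (F count now 0)
Fire out after step 6
Initially T: 22, now '.': 17
Total burnt (originally-T cells now '.'): 9

Answer: 9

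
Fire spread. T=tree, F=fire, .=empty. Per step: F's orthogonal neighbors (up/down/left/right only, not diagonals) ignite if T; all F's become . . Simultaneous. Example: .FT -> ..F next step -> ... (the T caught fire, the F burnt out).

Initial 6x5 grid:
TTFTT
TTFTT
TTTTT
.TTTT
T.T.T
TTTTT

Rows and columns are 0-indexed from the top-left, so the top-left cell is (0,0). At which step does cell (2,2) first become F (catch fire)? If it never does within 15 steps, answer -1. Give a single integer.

Step 1: cell (2,2)='F' (+5 fires, +2 burnt)
  -> target ignites at step 1
Step 2: cell (2,2)='.' (+7 fires, +5 burnt)
Step 3: cell (2,2)='.' (+5 fires, +7 burnt)
Step 4: cell (2,2)='.' (+2 fires, +5 burnt)
Step 5: cell (2,2)='.' (+3 fires, +2 burnt)
Step 6: cell (2,2)='.' (+2 fires, +3 burnt)
Step 7: cell (2,2)='.' (+1 fires, +2 burnt)
Step 8: cell (2,2)='.' (+0 fires, +1 burnt)
  fire out at step 8

1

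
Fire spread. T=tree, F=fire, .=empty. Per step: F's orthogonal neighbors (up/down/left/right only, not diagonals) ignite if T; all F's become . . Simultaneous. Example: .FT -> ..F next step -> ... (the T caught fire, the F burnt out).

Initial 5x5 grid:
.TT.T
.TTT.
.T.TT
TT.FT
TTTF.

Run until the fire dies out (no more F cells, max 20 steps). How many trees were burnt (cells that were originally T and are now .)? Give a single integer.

Answer: 14

Derivation:
Step 1: +3 fires, +2 burnt (F count now 3)
Step 2: +3 fires, +3 burnt (F count now 3)
Step 3: +3 fires, +3 burnt (F count now 3)
Step 4: +4 fires, +3 burnt (F count now 4)
Step 5: +1 fires, +4 burnt (F count now 1)
Step 6: +0 fires, +1 burnt (F count now 0)
Fire out after step 6
Initially T: 15, now '.': 24
Total burnt (originally-T cells now '.'): 14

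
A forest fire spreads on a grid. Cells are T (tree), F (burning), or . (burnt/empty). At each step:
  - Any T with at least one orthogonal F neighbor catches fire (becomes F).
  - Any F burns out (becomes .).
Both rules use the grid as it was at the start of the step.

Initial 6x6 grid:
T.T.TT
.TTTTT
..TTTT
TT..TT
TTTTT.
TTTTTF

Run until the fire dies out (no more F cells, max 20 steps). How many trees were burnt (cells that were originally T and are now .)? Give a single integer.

Answer: 26

Derivation:
Step 1: +1 fires, +1 burnt (F count now 1)
Step 2: +2 fires, +1 burnt (F count now 2)
Step 3: +3 fires, +2 burnt (F count now 3)
Step 4: +4 fires, +3 burnt (F count now 4)
Step 5: +5 fires, +4 burnt (F count now 5)
Step 6: +6 fires, +5 burnt (F count now 6)
Step 7: +3 fires, +6 burnt (F count now 3)
Step 8: +2 fires, +3 burnt (F count now 2)
Step 9: +0 fires, +2 burnt (F count now 0)
Fire out after step 9
Initially T: 27, now '.': 35
Total burnt (originally-T cells now '.'): 26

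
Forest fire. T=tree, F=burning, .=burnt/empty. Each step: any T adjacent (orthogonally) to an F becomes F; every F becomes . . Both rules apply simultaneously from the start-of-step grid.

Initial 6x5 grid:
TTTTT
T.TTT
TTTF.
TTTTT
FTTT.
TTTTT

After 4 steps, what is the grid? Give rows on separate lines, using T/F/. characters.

Step 1: 6 trees catch fire, 2 burn out
  TTTTT
  T.TFT
  TTF..
  FTTFT
  .FTT.
  FTTTT
Step 2: 11 trees catch fire, 6 burn out
  TTTFT
  T.F.F
  FF...
  .FF.F
  ..FF.
  .FTTT
Step 3: 5 trees catch fire, 11 burn out
  TTF.F
  F....
  .....
  .....
  .....
  ..FFT
Step 4: 3 trees catch fire, 5 burn out
  FF...
  .....
  .....
  .....
  .....
  ....F

FF...
.....
.....
.....
.....
....F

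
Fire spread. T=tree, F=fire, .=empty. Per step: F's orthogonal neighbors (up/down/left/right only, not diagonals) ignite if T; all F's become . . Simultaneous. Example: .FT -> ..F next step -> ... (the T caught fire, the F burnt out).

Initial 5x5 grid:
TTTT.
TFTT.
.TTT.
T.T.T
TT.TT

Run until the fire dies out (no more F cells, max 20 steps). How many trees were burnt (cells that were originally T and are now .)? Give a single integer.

Answer: 11

Derivation:
Step 1: +4 fires, +1 burnt (F count now 4)
Step 2: +4 fires, +4 burnt (F count now 4)
Step 3: +3 fires, +4 burnt (F count now 3)
Step 4: +0 fires, +3 burnt (F count now 0)
Fire out after step 4
Initially T: 17, now '.': 19
Total burnt (originally-T cells now '.'): 11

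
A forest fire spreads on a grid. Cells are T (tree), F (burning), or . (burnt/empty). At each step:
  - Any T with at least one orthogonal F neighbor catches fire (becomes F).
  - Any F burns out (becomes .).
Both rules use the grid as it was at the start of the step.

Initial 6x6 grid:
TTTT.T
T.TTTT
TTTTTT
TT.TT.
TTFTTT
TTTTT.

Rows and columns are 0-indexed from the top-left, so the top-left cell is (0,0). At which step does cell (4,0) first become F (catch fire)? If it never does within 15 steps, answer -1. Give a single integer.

Step 1: cell (4,0)='T' (+3 fires, +1 burnt)
Step 2: cell (4,0)='F' (+6 fires, +3 burnt)
  -> target ignites at step 2
Step 3: cell (4,0)='.' (+7 fires, +6 burnt)
Step 4: cell (4,0)='.' (+4 fires, +7 burnt)
Step 5: cell (4,0)='.' (+5 fires, +4 burnt)
Step 6: cell (4,0)='.' (+3 fires, +5 burnt)
Step 7: cell (4,0)='.' (+2 fires, +3 burnt)
Step 8: cell (4,0)='.' (+0 fires, +2 burnt)
  fire out at step 8

2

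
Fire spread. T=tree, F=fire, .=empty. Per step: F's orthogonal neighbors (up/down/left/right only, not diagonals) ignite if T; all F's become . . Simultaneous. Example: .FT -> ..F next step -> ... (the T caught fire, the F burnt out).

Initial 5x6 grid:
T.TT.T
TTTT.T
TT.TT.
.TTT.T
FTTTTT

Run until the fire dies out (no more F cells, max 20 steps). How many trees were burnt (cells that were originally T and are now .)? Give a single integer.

Answer: 20

Derivation:
Step 1: +1 fires, +1 burnt (F count now 1)
Step 2: +2 fires, +1 burnt (F count now 2)
Step 3: +3 fires, +2 burnt (F count now 3)
Step 4: +4 fires, +3 burnt (F count now 4)
Step 5: +4 fires, +4 burnt (F count now 4)
Step 6: +5 fires, +4 burnt (F count now 5)
Step 7: +1 fires, +5 burnt (F count now 1)
Step 8: +0 fires, +1 burnt (F count now 0)
Fire out after step 8
Initially T: 22, now '.': 28
Total burnt (originally-T cells now '.'): 20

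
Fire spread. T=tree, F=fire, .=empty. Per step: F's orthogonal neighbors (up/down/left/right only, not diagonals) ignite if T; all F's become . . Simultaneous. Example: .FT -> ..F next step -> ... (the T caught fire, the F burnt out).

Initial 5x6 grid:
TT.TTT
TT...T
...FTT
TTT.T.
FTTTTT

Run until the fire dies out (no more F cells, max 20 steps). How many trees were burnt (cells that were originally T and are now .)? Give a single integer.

Answer: 15

Derivation:
Step 1: +3 fires, +2 burnt (F count now 3)
Step 2: +4 fires, +3 burnt (F count now 4)
Step 3: +4 fires, +4 burnt (F count now 4)
Step 4: +2 fires, +4 burnt (F count now 2)
Step 5: +1 fires, +2 burnt (F count now 1)
Step 6: +1 fires, +1 burnt (F count now 1)
Step 7: +0 fires, +1 burnt (F count now 0)
Fire out after step 7
Initially T: 19, now '.': 26
Total burnt (originally-T cells now '.'): 15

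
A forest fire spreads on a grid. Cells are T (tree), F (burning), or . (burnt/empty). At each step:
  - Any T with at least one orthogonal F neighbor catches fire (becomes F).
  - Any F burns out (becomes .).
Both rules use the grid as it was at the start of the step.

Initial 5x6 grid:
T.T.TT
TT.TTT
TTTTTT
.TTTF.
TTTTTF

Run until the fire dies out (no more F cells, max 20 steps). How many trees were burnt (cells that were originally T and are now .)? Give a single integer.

Answer: 22

Derivation:
Step 1: +3 fires, +2 burnt (F count now 3)
Step 2: +5 fires, +3 burnt (F count now 5)
Step 3: +6 fires, +5 burnt (F count now 6)
Step 4: +3 fires, +6 burnt (F count now 3)
Step 5: +3 fires, +3 burnt (F count now 3)
Step 6: +1 fires, +3 burnt (F count now 1)
Step 7: +1 fires, +1 burnt (F count now 1)
Step 8: +0 fires, +1 burnt (F count now 0)
Fire out after step 8
Initially T: 23, now '.': 29
Total burnt (originally-T cells now '.'): 22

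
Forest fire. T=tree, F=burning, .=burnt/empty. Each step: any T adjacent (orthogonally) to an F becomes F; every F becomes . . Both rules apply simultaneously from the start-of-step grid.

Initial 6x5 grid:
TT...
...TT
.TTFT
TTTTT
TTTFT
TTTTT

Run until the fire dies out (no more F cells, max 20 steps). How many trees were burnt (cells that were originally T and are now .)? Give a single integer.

Answer: 19

Derivation:
Step 1: +7 fires, +2 burnt (F count now 7)
Step 2: +7 fires, +7 burnt (F count now 7)
Step 3: +3 fires, +7 burnt (F count now 3)
Step 4: +2 fires, +3 burnt (F count now 2)
Step 5: +0 fires, +2 burnt (F count now 0)
Fire out after step 5
Initially T: 21, now '.': 28
Total burnt (originally-T cells now '.'): 19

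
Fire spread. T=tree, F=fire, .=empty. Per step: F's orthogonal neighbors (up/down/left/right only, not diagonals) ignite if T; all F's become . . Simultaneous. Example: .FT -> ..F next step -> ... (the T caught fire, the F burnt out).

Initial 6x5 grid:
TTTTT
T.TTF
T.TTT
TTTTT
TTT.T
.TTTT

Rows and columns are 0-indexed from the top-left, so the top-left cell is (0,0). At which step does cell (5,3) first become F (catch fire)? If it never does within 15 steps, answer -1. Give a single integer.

Step 1: cell (5,3)='T' (+3 fires, +1 burnt)
Step 2: cell (5,3)='T' (+4 fires, +3 burnt)
Step 3: cell (5,3)='T' (+4 fires, +4 burnt)
Step 4: cell (5,3)='T' (+3 fires, +4 burnt)
Step 5: cell (5,3)='F' (+4 fires, +3 burnt)
  -> target ignites at step 5
Step 6: cell (5,3)='.' (+4 fires, +4 burnt)
Step 7: cell (5,3)='.' (+3 fires, +4 burnt)
Step 8: cell (5,3)='.' (+0 fires, +3 burnt)
  fire out at step 8

5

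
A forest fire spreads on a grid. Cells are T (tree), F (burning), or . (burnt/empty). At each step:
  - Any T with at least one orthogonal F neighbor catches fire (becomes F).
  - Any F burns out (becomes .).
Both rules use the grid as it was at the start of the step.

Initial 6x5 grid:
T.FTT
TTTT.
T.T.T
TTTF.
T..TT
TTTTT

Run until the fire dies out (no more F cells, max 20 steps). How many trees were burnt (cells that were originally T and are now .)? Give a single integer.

Step 1: +4 fires, +2 burnt (F count now 4)
Step 2: +7 fires, +4 burnt (F count now 7)
Step 3: +4 fires, +7 burnt (F count now 4)
Step 4: +4 fires, +4 burnt (F count now 4)
Step 5: +1 fires, +4 burnt (F count now 1)
Step 6: +0 fires, +1 burnt (F count now 0)
Fire out after step 6
Initially T: 21, now '.': 29
Total burnt (originally-T cells now '.'): 20

Answer: 20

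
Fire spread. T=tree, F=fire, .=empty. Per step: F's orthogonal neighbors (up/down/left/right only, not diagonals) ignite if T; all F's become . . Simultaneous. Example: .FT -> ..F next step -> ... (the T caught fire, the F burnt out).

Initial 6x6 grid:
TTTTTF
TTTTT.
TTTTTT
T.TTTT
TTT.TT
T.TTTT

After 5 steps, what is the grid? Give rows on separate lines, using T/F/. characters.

Step 1: 1 trees catch fire, 1 burn out
  TTTTF.
  TTTTT.
  TTTTTT
  T.TTTT
  TTT.TT
  T.TTTT
Step 2: 2 trees catch fire, 1 burn out
  TTTF..
  TTTTF.
  TTTTTT
  T.TTTT
  TTT.TT
  T.TTTT
Step 3: 3 trees catch fire, 2 burn out
  TTF...
  TTTF..
  TTTTFT
  T.TTTT
  TTT.TT
  T.TTTT
Step 4: 5 trees catch fire, 3 burn out
  TF....
  TTF...
  TTTF.F
  T.TTFT
  TTT.TT
  T.TTTT
Step 5: 6 trees catch fire, 5 burn out
  F.....
  TF....
  TTF...
  T.TF.F
  TTT.FT
  T.TTTT

F.....
TF....
TTF...
T.TF.F
TTT.FT
T.TTTT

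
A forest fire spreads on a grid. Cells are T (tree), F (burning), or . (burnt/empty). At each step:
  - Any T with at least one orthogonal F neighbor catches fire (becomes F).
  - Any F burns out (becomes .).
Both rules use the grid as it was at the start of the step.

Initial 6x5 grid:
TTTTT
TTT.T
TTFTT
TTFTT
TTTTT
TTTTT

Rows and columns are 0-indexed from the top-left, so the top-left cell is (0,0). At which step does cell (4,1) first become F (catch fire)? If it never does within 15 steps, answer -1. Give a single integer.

Step 1: cell (4,1)='T' (+6 fires, +2 burnt)
Step 2: cell (4,1)='F' (+9 fires, +6 burnt)
  -> target ignites at step 2
Step 3: cell (4,1)='.' (+8 fires, +9 burnt)
Step 4: cell (4,1)='.' (+4 fires, +8 burnt)
Step 5: cell (4,1)='.' (+0 fires, +4 burnt)
  fire out at step 5

2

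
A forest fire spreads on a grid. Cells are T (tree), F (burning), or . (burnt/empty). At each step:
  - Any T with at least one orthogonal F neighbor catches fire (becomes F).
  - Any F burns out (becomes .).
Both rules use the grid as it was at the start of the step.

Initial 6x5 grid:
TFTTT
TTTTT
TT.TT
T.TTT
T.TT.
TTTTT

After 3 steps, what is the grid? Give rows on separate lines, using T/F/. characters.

Step 1: 3 trees catch fire, 1 burn out
  F.FTT
  TFTTT
  TT.TT
  T.TTT
  T.TT.
  TTTTT
Step 2: 4 trees catch fire, 3 burn out
  ...FT
  F.FTT
  TF.TT
  T.TTT
  T.TT.
  TTTTT
Step 3: 3 trees catch fire, 4 burn out
  ....F
  ...FT
  F..TT
  T.TTT
  T.TT.
  TTTTT

....F
...FT
F..TT
T.TTT
T.TT.
TTTTT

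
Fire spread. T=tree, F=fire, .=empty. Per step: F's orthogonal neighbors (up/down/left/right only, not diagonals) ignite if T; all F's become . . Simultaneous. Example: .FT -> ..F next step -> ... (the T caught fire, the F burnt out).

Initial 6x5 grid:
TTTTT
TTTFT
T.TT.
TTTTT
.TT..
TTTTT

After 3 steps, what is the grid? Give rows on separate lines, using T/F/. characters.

Step 1: 4 trees catch fire, 1 burn out
  TTTFT
  TTF.F
  T.TF.
  TTTTT
  .TT..
  TTTTT
Step 2: 5 trees catch fire, 4 burn out
  TTF.F
  TF...
  T.F..
  TTTFT
  .TT..
  TTTTT
Step 3: 4 trees catch fire, 5 burn out
  TF...
  F....
  T....
  TTF.F
  .TT..
  TTTTT

TF...
F....
T....
TTF.F
.TT..
TTTTT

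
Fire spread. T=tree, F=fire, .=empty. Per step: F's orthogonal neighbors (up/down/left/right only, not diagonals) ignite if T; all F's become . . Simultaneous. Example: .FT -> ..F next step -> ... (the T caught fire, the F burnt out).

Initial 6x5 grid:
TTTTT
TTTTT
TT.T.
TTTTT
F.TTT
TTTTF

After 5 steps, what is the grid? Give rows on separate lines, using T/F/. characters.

Step 1: 4 trees catch fire, 2 burn out
  TTTTT
  TTTTT
  TT.T.
  FTTTT
  ..TTF
  FTTF.
Step 2: 6 trees catch fire, 4 burn out
  TTTTT
  TTTTT
  FT.T.
  .FTTF
  ..TF.
  .FF..
Step 3: 5 trees catch fire, 6 burn out
  TTTTT
  FTTTT
  .F.T.
  ..FF.
  ..F..
  .....
Step 4: 3 trees catch fire, 5 burn out
  FTTTT
  .FTTT
  ...F.
  .....
  .....
  .....
Step 5: 3 trees catch fire, 3 burn out
  .FTTT
  ..FFT
  .....
  .....
  .....
  .....

.FTTT
..FFT
.....
.....
.....
.....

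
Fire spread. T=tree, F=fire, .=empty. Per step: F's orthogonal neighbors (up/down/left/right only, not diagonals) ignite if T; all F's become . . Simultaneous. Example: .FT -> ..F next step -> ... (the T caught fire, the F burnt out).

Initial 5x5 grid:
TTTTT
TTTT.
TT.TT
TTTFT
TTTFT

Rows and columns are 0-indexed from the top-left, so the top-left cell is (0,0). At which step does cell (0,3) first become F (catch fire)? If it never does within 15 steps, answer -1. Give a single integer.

Step 1: cell (0,3)='T' (+5 fires, +2 burnt)
Step 2: cell (0,3)='T' (+4 fires, +5 burnt)
Step 3: cell (0,3)='F' (+5 fires, +4 burnt)
  -> target ignites at step 3
Step 4: cell (0,3)='.' (+4 fires, +5 burnt)
Step 5: cell (0,3)='.' (+2 fires, +4 burnt)
Step 6: cell (0,3)='.' (+1 fires, +2 burnt)
Step 7: cell (0,3)='.' (+0 fires, +1 burnt)
  fire out at step 7

3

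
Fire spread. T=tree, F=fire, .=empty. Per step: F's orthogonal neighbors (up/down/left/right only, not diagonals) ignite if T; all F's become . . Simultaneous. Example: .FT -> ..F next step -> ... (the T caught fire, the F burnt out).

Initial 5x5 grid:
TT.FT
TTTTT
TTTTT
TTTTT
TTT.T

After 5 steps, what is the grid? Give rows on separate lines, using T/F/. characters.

Step 1: 2 trees catch fire, 1 burn out
  TT..F
  TTTFT
  TTTTT
  TTTTT
  TTT.T
Step 2: 3 trees catch fire, 2 burn out
  TT...
  TTF.F
  TTTFT
  TTTTT
  TTT.T
Step 3: 4 trees catch fire, 3 burn out
  TT...
  TF...
  TTF.F
  TTTFT
  TTT.T
Step 4: 5 trees catch fire, 4 burn out
  TF...
  F....
  TF...
  TTF.F
  TTT.T
Step 5: 5 trees catch fire, 5 burn out
  F....
  .....
  F....
  TF...
  TTF.F

F....
.....
F....
TF...
TTF.F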